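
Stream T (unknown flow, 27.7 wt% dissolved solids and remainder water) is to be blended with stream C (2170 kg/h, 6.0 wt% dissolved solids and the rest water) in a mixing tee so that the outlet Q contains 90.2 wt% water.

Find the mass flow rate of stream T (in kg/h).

460.7 kg/h

Let T be the unknown flow. Total out = 2170 + T.
water balance: 2039.8 + 0.723·T = 0.902·(2170 + T)
(0.723 − 0.902)·T = 0.902×2170 − 2039.8 = -82.46
T = -82.46 / -0.179 = 460.67 kg/h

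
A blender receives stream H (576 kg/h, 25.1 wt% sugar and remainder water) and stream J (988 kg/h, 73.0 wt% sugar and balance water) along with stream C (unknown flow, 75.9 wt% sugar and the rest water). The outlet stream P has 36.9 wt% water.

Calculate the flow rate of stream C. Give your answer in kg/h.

Let C be the unknown flow. Total out = 1564 + C.
water balance: 698.18 + 0.241·C = 0.369·(1564 + C)
(0.241 − 0.369)·C = 0.369×1564 − 698.18 = -121.07
C = -121.07 / -0.128 = 945.84 kg/h

945.8 kg/h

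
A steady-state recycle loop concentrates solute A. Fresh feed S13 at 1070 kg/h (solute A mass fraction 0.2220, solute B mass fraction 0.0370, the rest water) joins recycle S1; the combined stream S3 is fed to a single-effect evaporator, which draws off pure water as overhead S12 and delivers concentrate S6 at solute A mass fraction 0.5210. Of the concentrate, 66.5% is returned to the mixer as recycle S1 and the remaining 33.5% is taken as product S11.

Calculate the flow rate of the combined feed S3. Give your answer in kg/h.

1975 kg/h

Overall solute A balance (none leaves overhead): solute A in fresh feed = solute A in product, i.e. 1070×0.222 = (1−0.665)·S6·0.521.
S6 = 237.54/(0.521×0.335) = 1361 kg/h.
Recycle S1 = 0.665×1361 = 905.06 kg/h.
Combined feed S3 = 1070 + 905.06 = 1975.1 kg/h.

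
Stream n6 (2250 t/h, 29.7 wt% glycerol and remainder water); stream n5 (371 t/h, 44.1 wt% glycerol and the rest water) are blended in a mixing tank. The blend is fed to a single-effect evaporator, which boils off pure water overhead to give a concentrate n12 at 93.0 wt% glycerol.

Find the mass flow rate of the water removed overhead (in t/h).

glycerol entering = 2250×0.297 + 371×0.441 = 831.86 t/h.
All glycerol reports to n12, so n12 = 831.86/0.930 = 894.47 t/h.
Total feed = 2621 t/h; overhead = 2621 − 894.47 = 1726.5 t/h.

1727 t/h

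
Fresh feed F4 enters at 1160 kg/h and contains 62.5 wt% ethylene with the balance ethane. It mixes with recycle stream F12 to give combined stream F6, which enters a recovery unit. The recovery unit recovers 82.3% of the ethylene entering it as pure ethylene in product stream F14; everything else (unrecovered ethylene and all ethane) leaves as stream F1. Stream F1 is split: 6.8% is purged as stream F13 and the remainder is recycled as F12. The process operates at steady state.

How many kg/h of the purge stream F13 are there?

445.4 kg/h

ethane enters only via F4 and leaves only via the purge: 1160×0.375 = 0.068×(ethane in F1), and the recovery unit passes all ethane, so ethane in F6 = ethane in F1 = 6397.1 kg/h.
ethylene in F6: m_A = 1160×0.625 + (1−0.068)·(1−0.823)·m_A, so m_A = 725/0.8350 = 868.23 kg/h.
F1 = (1−0.823)×868.23 + 6397.1 = 6550.7 kg/h.
Purge F13 = 0.068×6550.7 = 445.45 kg/h.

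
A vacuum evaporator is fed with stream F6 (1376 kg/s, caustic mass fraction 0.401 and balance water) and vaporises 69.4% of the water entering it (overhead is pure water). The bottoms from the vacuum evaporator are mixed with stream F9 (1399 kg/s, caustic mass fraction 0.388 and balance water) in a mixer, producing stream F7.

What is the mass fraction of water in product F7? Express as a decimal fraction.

Vapour removed = 0.694×0.599×1376 = 572.01 kg/s; concentrate = 803.99 kg/s.
water reaching the mixer = 252.21 (from concentrate) + 1399×0.612 = 1108.4 kg/s.
Product flow = 803.99 + 1399 = 2203 kg/s; water fraction = 0.503.

0.503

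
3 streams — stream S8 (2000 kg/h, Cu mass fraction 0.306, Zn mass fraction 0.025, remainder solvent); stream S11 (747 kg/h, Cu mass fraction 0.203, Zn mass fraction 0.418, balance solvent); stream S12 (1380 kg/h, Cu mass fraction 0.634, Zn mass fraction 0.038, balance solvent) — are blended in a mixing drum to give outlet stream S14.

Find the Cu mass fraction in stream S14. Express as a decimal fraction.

Total flow out = 2000 + 747 + 1380 = 4127 kg/h.
Cu in = 2000×0.306 + 747×0.203 + 1380×0.634 = 1638.6 kg/h.
Cu mass fraction in S14 = 1638.6/4127 = 0.397.

0.397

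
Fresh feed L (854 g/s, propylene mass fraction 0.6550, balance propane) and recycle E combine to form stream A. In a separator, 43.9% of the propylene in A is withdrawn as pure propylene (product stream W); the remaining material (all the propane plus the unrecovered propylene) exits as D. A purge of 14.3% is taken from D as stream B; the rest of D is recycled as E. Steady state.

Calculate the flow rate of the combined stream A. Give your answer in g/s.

propane enters only via L and leaves only via the purge: 854×0.345 = 0.143×(propane in D), and the separator passes all propane, so propane in A = propane in D = 2060.3 g/s.
propylene in A: m_A = 854×0.655 + (1−0.143)·(1−0.439)·m_A, so m_A = 559.37/0.5192 = 1077.3 g/s.
A = 1077.3 + 2060.3 = 3137.7 g/s.

3138 g/s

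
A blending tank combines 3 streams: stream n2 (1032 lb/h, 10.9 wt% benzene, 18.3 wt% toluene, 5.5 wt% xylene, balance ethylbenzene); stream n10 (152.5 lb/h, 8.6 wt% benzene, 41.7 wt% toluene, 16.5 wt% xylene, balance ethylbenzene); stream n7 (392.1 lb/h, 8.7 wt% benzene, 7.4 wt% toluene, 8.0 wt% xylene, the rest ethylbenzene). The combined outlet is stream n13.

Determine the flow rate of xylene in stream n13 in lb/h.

xylene out = xylene in = 1032×0.055 + 152.5×0.165 + 392.1×0.080 = 113.29 lb/h.

113.3 lb/h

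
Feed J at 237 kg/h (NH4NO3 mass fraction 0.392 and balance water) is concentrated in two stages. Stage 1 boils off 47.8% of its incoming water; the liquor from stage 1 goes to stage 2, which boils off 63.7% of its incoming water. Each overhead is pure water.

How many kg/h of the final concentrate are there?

120.2 kg/h

water in feed = 237×0.608 = 144.1 kg/h.
After stage 1: water left = (1−0.478)×144.1 = 75.218; stream total = 168.12 kg/h.
After stage 2: water left = (1−0.637)×75.218 = 27.304; final concentrate = 120.21 kg/h.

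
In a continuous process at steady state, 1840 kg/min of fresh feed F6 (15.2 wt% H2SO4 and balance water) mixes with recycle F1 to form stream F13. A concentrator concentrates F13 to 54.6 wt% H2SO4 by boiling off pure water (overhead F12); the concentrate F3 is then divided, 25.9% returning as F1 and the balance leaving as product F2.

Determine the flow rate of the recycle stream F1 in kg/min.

Overall H2SO4 balance (none leaves overhead): H2SO4 in fresh feed = H2SO4 in product, i.e. 1840×0.152 = (1−0.259)·F3·0.546.
F3 = 279.68/(0.546×0.741) = 691.27 kg/min.
Recycle F1 = 0.259×691.27 = 179.04 kg/min.

179 kg/min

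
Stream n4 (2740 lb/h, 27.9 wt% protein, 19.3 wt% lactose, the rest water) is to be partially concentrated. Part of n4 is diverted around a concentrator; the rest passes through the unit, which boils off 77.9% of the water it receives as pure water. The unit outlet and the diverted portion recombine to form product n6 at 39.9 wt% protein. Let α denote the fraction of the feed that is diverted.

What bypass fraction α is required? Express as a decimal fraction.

0.269

All 2740×0.279 = 764.46 lb/h of protein reaches n6, so n6 = 764.46/0.399 = 1915.9 lb/h and vapour = 824.06 lb/h.
The evaporator receives (1−α)·2740 of feed at 0.528 water and removes 0.779 of that water:
0.779×0.528×(1−α)×2740 = 824.06
(1−α) = 824.06/1127 = 0.7312;  α = 0.2688.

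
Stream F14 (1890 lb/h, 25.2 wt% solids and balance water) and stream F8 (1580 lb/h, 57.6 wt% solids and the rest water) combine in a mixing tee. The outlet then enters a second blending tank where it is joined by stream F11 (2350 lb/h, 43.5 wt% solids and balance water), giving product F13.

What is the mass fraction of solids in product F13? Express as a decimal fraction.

0.414

Overall, product flow = 5820 lb/h.
solids in = 1890×0.252 + 1580×0.576 + 2350×0.435 = 2408.6 lb/h.
solids fraction in F13 = 0.414.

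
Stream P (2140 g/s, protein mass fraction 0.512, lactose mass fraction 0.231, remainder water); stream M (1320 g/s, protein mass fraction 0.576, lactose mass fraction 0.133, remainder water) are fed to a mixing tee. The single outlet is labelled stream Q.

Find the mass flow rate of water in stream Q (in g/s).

934.1 g/s

water out = water in = 2140×0.257 + 1320×0.291 = 934.1 g/s.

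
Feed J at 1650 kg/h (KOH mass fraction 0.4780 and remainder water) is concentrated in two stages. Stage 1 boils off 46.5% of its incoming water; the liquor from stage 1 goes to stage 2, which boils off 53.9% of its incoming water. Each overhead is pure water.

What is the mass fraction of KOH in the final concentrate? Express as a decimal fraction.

0.7878

water in feed = 1650×0.522 = 861.3 kg/h.
After stage 1: water left = (1−0.465)×861.3 = 460.8; stream total = 1249.5 kg/h.
After stage 2: water left = (1−0.539)×460.8 = 212.43; final concentrate = 1001.1 kg/h.
KOH fraction = 788.7/1001.1 = 0.7878.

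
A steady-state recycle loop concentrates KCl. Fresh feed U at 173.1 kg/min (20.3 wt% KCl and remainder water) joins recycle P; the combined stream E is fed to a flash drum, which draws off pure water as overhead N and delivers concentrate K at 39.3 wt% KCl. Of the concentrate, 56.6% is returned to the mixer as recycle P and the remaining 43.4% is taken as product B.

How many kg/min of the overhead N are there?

Overall KCl balance (none leaves overhead): KCl in fresh feed = KCl in product, i.e. 173.1×0.203 = (1−0.566)·K·0.393.
K = 35.139/(0.393×0.434) = 206.02 kg/min.
Recycle P = 0.566×206.02 = 116.61 kg/min.
Combined feed E = 173.1 + 116.61 = 289.71 kg/min.
Overhead N = E − K = 289.71 − 206.02 = 83.687 kg/min.

83.69 kg/min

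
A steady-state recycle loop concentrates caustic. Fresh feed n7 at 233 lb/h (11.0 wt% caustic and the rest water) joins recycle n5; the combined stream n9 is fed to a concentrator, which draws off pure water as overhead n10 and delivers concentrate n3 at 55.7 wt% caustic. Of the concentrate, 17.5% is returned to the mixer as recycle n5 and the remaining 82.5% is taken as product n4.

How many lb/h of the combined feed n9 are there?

242.8 lb/h

Overall caustic balance (none leaves overhead): caustic in fresh feed = caustic in product, i.e. 233×0.110 = (1−0.175)·n3·0.557.
n3 = 25.63/(0.557×0.825) = 55.775 lb/h.
Recycle n5 = 0.175×55.775 = 9.7606 lb/h.
Combined feed n9 = 233 + 9.7606 = 242.76 lb/h.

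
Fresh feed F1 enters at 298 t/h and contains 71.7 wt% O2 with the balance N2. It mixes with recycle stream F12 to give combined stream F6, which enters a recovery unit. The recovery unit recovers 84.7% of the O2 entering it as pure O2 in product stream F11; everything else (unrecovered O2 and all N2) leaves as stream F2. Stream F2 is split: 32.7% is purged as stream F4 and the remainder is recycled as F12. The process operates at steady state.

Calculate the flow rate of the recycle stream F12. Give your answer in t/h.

N2 enters only via F1 and leaves only via the purge: 298×0.283 = 0.327×(N2 in F2), and the recovery unit passes all N2, so N2 in F6 = N2 in F2 = 257.9 t/h.
O2 in F6: m_A = 298×0.717 + (1−0.327)·(1−0.847)·m_A, so m_A = 213.67/0.8970 = 238.19 t/h.
F2 = (1−0.847)×238.19 + 257.9 = 294.35 t/h.
Recycle F12 = (1−0.327)×294.35 = 198.09 t/h.

198.1 t/h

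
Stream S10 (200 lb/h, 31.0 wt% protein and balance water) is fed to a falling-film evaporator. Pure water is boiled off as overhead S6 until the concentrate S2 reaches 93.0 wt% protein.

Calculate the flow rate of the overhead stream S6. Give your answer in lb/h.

133.3 lb/h

protein is conserved: 200×0.310 = 62 lb/h all reports to the concentrate.
Concentrate = 62/(target fraction) = 66.667 lb/h.
Overhead = 200 − 66.667 = 133.33 lb/h.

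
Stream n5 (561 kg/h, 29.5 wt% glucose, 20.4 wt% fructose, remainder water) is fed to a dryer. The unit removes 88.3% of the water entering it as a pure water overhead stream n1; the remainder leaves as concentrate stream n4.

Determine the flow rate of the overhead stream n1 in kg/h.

248.2 kg/h

water entering = 561×0.501 = 281.06 kg/h; overhead removed = 0.883×281.06 = 248.18 kg/h.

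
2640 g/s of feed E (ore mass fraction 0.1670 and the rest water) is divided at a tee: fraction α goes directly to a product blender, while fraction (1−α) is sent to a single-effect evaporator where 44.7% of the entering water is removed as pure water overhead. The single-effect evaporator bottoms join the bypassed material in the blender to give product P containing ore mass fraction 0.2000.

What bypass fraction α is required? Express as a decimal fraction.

0.557

All 2640×0.167 = 440.88 g/s of ore reaches P, so P = 440.88/0.200 = 2204.4 g/s and vapour = 435.6 g/s.
The evaporator receives (1−α)·2640 of feed at 0.833 water and removes 0.447 of that water:
0.447×0.833×(1−α)×2640 = 435.6
(1−α) = 435.6/983.01 = 0.4431;  α = 0.5569.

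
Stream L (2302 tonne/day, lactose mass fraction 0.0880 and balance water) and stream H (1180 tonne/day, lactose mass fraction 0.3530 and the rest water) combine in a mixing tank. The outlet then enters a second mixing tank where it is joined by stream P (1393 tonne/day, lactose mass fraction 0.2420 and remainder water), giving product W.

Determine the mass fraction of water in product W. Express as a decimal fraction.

Overall, product flow = 4875 tonne/day.
water in = 2302×0.912 + 1180×0.647 + 1393×0.758 = 3918.8 tonne/day.
water fraction in W = 0.8039.

0.8039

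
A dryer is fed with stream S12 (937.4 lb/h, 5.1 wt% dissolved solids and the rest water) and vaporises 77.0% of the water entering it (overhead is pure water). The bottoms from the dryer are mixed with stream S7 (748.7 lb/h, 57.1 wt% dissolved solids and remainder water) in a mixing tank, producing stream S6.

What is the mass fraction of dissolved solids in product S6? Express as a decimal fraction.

Vapour removed = 0.770×0.949×937.4 = 684.99 lb/h; concentrate = 252.41 lb/h.
dissolved solids reaching the mixer = 47.807 (from concentrate) + 748.7×0.571 = 475.32 lb/h.
Product flow = 252.41 + 748.7 = 1001.1 lb/h; dissolved solids fraction = 0.475.

0.475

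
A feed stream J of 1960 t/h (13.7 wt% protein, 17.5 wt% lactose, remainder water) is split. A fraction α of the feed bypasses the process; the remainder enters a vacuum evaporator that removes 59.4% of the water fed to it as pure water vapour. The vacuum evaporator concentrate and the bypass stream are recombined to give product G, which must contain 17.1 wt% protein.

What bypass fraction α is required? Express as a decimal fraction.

0.513

All 1960×0.137 = 268.52 t/h of protein reaches G, so G = 268.52/0.171 = 1570.3 t/h and vapour = 389.71 t/h.
The evaporator receives (1−α)·1960 of feed at 0.688 water and removes 0.594 of that water:
0.594×0.688×(1−α)×1960 = 389.71
(1−α) = 389.71/801 = 0.4865;  α = 0.5135.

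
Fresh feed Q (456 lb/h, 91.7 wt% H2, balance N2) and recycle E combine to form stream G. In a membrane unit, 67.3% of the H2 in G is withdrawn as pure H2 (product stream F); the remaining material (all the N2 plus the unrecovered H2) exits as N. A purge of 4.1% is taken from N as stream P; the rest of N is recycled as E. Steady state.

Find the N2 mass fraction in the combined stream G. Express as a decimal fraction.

N2 enters only via Q and leaves only via the purge: 456×0.083 = 0.041×(N2 in N), and the membrane unit passes all N2, so N2 in G = N2 in N = 923.12 lb/h.
H2 in G: m_A = 456×0.917 + (1−0.041)·(1−0.673)·m_A, so m_A = 418.15/0.6864 = 609.19 lb/h.
G = 609.19 + 923.12 = 1532.3 lb/h.
N2 fraction in G = 923.12/1532.3 = 0.602.

0.602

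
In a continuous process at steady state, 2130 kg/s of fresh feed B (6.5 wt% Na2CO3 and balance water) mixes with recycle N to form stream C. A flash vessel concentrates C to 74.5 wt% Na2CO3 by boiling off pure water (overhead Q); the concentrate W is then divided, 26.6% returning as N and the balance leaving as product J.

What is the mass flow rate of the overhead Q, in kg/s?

1944 kg/s

Overall Na2CO3 balance (none leaves overhead): Na2CO3 in fresh feed = Na2CO3 in product, i.e. 2130×0.065 = (1−0.266)·W·0.745.
W = 138.45/(0.745×0.734) = 253.19 kg/s.
Recycle N = 0.266×253.19 = 67.348 kg/s.
Combined feed C = 2130 + 67.348 = 2197.3 kg/s.
Overhead Q = C − W = 2197.3 − 253.19 = 1944.2 kg/s.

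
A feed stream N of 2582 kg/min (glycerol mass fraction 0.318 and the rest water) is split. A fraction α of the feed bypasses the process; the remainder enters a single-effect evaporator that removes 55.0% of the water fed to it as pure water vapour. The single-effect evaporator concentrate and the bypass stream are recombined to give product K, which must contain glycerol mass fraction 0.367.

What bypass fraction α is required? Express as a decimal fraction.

0.644

All 2582×0.318 = 821.08 kg/min of glycerol reaches K, so K = 821.08/0.367 = 2237.3 kg/min and vapour = 344.74 kg/min.
The evaporator receives (1−α)·2582 of feed at 0.682 water and removes 0.550 of that water:
0.550×0.682×(1−α)×2582 = 344.74
(1−α) = 344.74/968.51 = 0.3559;  α = 0.6441.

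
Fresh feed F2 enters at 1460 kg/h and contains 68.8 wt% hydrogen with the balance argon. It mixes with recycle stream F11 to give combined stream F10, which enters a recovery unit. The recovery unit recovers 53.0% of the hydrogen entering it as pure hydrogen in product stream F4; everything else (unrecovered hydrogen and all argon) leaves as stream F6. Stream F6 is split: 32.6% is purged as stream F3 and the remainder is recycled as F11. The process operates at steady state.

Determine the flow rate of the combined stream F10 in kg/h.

argon enters only via F2 and leaves only via the purge: 1460×0.312 = 0.326×(argon in F6), and the recovery unit passes all argon, so argon in F10 = argon in F6 = 1397.3 kg/h.
hydrogen in F10: m_A = 1460×0.688 + (1−0.326)·(1−0.530)·m_A, so m_A = 1004.5/0.6832 = 1470.2 kg/h.
F10 = 1470.2 + 1397.3 = 2867.5 kg/h.

2868 kg/h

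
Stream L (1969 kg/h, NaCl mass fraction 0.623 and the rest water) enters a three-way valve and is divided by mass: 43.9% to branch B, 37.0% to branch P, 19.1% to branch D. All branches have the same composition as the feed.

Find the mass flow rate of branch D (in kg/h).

376.1 kg/h

Branch D flow = 0.191×1969 = 376.08 kg/h.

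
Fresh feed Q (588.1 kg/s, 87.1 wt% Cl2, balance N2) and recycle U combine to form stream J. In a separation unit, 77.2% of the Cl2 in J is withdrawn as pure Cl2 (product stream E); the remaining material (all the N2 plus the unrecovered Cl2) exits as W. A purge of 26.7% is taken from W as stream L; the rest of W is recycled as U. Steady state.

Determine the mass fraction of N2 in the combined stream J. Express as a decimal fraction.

0.316

N2 enters only via Q and leaves only via the purge: 588.1×0.129 = 0.267×(N2 in W), and the separation unit passes all N2, so N2 in J = N2 in W = 284.14 kg/s.
Cl2 in J: m_A = 588.1×0.871 + (1−0.267)·(1−0.772)·m_A, so m_A = 512.24/0.8329 = 615.02 kg/s.
J = 615.02 + 284.14 = 899.16 kg/s.
N2 fraction in J = 284.14/899.16 = 0.316.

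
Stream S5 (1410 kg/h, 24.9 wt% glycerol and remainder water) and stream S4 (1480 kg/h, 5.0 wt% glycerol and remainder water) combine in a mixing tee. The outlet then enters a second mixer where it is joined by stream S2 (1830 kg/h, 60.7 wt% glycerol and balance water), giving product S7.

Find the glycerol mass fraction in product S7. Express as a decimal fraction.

Overall, product flow = 4720 kg/h.
glycerol in = 1410×0.249 + 1480×0.050 + 1830×0.607 = 1535.9 kg/h.
glycerol fraction in S7 = 0.325.

0.325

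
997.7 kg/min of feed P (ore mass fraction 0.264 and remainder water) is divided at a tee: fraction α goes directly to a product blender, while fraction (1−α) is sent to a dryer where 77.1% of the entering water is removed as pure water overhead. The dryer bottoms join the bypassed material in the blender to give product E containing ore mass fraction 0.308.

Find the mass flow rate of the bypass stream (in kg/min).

746.5 kg/min

All 997.7×0.264 = 263.39 kg/min of ore reaches E, so E = 263.39/0.308 = 855.17 kg/min and vapour = 142.53 kg/min.
The evaporator receives (1−α)·997.7 of feed at 0.736 water and removes 0.771 of that water:
0.771×0.736×(1−α)×997.7 = 142.53
(1−α) = 142.53/566.15 = 0.2518;  α = 0.7482.
Bypass flow = 0.7482×997.7 = 746.53 kg/min.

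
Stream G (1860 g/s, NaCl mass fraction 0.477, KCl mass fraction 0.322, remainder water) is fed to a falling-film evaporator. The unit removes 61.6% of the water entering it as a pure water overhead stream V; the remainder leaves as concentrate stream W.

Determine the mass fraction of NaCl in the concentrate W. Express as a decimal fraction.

0.544

NaCl is not removed: 1860×0.477 = 887.22 g/s of NaCl enters W.
water entering = 1860×0.201 = 373.86 g/s; overhead removed = 0.616×373.86 = 230.3 g/s.
Concentrate = 1860 − 230.3 = 1629.7 g/s.
Mass fraction = 887.22/1629.7 = 0.544.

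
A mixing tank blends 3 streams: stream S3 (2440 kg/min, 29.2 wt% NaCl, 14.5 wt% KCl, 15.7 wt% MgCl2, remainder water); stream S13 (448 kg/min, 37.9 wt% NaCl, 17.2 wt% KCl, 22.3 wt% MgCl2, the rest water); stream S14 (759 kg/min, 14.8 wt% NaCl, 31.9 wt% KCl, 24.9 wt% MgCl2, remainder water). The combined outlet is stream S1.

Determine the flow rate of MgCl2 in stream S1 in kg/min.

MgCl2 out = MgCl2 in = 2440×0.157 + 448×0.223 + 759×0.249 = 671.97 kg/min.

672 kg/min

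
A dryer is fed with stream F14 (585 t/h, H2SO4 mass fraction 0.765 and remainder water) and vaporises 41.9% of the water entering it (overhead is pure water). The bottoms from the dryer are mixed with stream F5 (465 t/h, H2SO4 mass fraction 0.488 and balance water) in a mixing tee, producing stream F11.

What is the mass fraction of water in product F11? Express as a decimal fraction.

Vapour removed = 0.419×0.235×585 = 57.602 t/h; concentrate = 527.4 t/h.
water reaching the mixer = 79.873 (from concentrate) + 465×0.512 = 317.95 t/h.
Product flow = 527.4 + 465 = 992.4 t/h; water fraction = 0.320.

0.320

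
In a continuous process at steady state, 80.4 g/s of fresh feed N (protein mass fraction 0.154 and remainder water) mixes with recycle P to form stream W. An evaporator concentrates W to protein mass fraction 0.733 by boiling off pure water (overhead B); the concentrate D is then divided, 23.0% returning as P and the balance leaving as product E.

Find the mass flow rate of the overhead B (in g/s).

63.51 g/s

Overall protein balance (none leaves overhead): protein in fresh feed = protein in product, i.e. 80.4×0.154 = (1−0.230)·D·0.733.
D = 12.382/(0.733×0.770) = 21.937 g/s.
Recycle P = 0.230×21.937 = 5.0456 g/s.
Combined feed W = 80.4 + 5.0456 = 85.446 g/s.
Overhead B = W − D = 85.446 − 21.937 = 63.508 g/s.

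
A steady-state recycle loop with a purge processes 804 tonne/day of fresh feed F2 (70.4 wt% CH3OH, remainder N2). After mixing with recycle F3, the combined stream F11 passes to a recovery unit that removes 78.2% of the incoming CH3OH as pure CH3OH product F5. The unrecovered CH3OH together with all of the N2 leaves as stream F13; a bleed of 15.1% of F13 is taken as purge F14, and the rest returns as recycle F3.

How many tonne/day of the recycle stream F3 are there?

N2 enters only via F2 and leaves only via the purge: 804×0.296 = 0.151×(N2 in F13), and the recovery unit passes all N2, so N2 in F11 = N2 in F13 = 1576.1 tonne/day.
CH3OH in F11: m_A = 804×0.704 + (1−0.151)·(1−0.782)·m_A, so m_A = 566.02/0.8149 = 694.57 tonne/day.
F13 = (1−0.782)×694.57 + 1576.1 = 1727.5 tonne/day.
Recycle F3 = (1−0.151)×1727.5 = 1466.6 tonne/day.

1467 tonne/day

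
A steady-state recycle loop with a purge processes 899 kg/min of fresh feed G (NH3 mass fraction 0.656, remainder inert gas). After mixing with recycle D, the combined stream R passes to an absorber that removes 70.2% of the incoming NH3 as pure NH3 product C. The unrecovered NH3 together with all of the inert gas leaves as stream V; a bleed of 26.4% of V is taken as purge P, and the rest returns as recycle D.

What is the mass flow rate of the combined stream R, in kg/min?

1927 kg/min

inert gas enters only via G and leaves only via the purge: 899×0.344 = 0.264×(inert gas in V), and the absorber passes all inert gas, so inert gas in R = inert gas in V = 1171.4 kg/min.
NH3 in R: m_A = 899×0.656 + (1−0.264)·(1−0.702)·m_A, so m_A = 589.74/0.7807 = 755.43 kg/min.
R = 755.43 + 1171.4 = 1926.9 kg/min.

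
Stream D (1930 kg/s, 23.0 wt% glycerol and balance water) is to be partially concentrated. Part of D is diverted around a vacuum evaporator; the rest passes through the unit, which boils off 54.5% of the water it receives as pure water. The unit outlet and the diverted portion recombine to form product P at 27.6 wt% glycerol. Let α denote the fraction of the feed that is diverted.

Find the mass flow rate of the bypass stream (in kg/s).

1163 kg/s

All 1930×0.230 = 443.9 kg/s of glycerol reaches P, so P = 443.9/0.276 = 1608.3 kg/s and vapour = 321.67 kg/s.
The evaporator receives (1−α)·1930 of feed at 0.770 water and removes 0.545 of that water:
0.545×0.770×(1−α)×1930 = 321.67
(1−α) = 321.67/809.92 = 0.3972;  α = 0.6028.
Bypass flow = 0.6028×1930 = 1163.5 kg/s.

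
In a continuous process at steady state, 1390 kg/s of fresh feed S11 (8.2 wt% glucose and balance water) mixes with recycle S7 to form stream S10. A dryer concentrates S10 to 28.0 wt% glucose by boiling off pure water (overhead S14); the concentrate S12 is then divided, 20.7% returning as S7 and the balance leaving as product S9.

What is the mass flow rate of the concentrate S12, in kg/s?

Overall glucose balance (none leaves overhead): glucose in fresh feed = glucose in product, i.e. 1390×0.082 = (1−0.207)·S12·0.280.
S12 = 113.98/(0.280×0.793) = 513.33 kg/s.

513.3 kg/s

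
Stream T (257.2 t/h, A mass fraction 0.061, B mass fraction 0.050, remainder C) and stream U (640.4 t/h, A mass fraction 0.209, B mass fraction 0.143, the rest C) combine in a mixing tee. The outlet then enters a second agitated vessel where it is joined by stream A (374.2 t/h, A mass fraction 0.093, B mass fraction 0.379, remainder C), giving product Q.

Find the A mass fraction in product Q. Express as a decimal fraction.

Overall, product flow = 1271.8 t/h.
A in = 257.2×0.061 + 640.4×0.209 + 374.2×0.093 = 184.33 t/h.
A fraction in Q = 0.145.

0.145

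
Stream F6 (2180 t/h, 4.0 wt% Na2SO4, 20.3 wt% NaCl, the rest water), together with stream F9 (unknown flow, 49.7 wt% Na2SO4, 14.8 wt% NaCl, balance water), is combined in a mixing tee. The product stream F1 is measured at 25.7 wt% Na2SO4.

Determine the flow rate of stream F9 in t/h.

Let F9 be the unknown flow. Total out = 2180 + F9.
Na2SO4 balance: 87.2 + 0.497·F9 = 0.257·(2180 + F9)
(0.497 − 0.257)·F9 = 0.257×2180 − 87.2 = 473.06
F9 = 473.06 / 0.240 = 1971.1 t/h

1971 t/h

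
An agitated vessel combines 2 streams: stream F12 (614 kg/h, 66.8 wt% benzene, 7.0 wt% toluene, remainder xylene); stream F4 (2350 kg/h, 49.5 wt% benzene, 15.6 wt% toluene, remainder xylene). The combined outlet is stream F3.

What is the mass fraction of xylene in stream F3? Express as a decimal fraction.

0.3310

Total flow out = 614 + 2350 = 2964 kg/h.
xylene in = 614×0.262 + 2350×0.349 = 981.02 kg/h.
xylene mass fraction in F3 = 981.02/2964 = 0.3310.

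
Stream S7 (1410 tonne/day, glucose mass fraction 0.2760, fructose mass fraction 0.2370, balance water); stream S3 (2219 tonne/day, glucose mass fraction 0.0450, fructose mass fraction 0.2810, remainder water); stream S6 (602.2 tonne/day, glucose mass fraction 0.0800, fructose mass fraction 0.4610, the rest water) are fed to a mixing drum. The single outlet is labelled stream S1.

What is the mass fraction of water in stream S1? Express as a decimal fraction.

0.5811

Total flow out = 1410 + 2219 + 602.2 = 4231.2 tonne/day.
water in = 1410×0.487 + 2219×0.674 + 602.2×0.459 = 2458.7 tonne/day.
water mass fraction in S1 = 2458.7/4231.2 = 0.5811.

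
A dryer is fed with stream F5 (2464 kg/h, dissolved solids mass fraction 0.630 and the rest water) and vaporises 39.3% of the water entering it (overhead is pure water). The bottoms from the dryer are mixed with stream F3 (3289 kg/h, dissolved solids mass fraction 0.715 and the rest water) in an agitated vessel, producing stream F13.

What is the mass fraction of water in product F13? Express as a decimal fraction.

0.276

Vapour removed = 0.393×0.370×2464 = 358.29 kg/h; concentrate = 2105.7 kg/h.
water reaching the mixer = 553.39 (from concentrate) + 3289×0.285 = 1490.8 kg/h.
Product flow = 2105.7 + 3289 = 5394.7 kg/h; water fraction = 0.276.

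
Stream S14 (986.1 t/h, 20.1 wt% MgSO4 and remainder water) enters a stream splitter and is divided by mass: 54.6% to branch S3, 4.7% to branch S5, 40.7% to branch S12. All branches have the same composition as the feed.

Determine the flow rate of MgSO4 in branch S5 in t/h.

Branch S5 total = 0.047×986.1 = 46.347 t/h.
MgSO4 in S5 = 0.201×46.347 = 9.3157 t/h.

9.316 t/h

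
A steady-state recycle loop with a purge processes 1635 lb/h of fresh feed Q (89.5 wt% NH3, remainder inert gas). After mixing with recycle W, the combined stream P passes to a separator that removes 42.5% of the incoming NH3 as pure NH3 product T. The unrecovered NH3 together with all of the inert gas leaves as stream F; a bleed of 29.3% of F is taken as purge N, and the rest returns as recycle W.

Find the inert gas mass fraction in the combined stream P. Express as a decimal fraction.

inert gas enters only via Q and leaves only via the purge: 1635×0.105 = 0.293×(inert gas in F), and the separator passes all inert gas, so inert gas in P = inert gas in F = 585.92 lb/h.
NH3 in P: m_A = 1635×0.895 + (1−0.293)·(1−0.425)·m_A, so m_A = 1463.3/0.5935 = 2465.7 lb/h.
P = 2465.7 + 585.92 = 3051.6 lb/h.
inert gas fraction in P = 585.92/3051.6 = 0.192.

0.192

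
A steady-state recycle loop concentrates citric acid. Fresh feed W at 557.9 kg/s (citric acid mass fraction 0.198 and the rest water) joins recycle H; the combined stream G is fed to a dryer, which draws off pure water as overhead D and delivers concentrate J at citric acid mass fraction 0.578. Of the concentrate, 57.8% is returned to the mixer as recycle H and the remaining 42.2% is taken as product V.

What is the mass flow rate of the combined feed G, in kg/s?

819.7 kg/s

Overall citric acid balance (none leaves overhead): citric acid in fresh feed = citric acid in product, i.e. 557.9×0.198 = (1−0.578)·J·0.578.
J = 110.46/(0.578×0.422) = 452.88 kg/s.
Recycle H = 0.578×452.88 = 261.76 kg/s.
Combined feed G = 557.9 + 261.76 = 819.66 kg/s.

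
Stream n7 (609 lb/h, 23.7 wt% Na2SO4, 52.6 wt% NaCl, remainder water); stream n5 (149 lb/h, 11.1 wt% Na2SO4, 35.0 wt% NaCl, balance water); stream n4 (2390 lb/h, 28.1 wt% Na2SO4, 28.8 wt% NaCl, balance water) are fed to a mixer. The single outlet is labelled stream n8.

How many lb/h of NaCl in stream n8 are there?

1061 lb/h

NaCl out = NaCl in = 609×0.526 + 149×0.350 + 2390×0.288 = 1060.8 lb/h.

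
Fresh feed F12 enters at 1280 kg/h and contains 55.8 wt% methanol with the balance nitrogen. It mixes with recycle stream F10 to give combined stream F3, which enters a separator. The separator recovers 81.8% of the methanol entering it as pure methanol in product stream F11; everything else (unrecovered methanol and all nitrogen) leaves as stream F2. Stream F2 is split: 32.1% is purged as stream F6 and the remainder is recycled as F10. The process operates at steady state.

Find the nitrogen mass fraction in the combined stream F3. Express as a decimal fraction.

nitrogen enters only via F12 and leaves only via the purge: 1280×0.442 = 0.321×(nitrogen in F2), and the separator passes all nitrogen, so nitrogen in F3 = nitrogen in F2 = 1762.5 kg/h.
methanol in F3: m_A = 1280×0.558 + (1−0.321)·(1−0.818)·m_A, so m_A = 714.24/0.8764 = 814.95 kg/h.
F3 = 814.95 + 1762.5 = 2577.4 kg/h.
nitrogen fraction in F3 = 1762.5/2577.4 = 0.6838.

0.6838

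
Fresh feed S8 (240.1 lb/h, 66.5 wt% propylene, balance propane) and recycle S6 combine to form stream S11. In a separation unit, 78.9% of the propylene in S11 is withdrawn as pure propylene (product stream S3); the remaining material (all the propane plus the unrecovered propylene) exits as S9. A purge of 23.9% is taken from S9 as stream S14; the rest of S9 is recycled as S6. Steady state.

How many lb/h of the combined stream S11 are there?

propane enters only via S8 and leaves only via the purge: 240.1×0.335 = 0.239×(propane in S9), and the separation unit passes all propane, so propane in S11 = propane in S9 = 336.54 lb/h.
propylene in S11: m_A = 240.1×0.665 + (1−0.239)·(1−0.789)·m_A, so m_A = 159.67/0.8394 = 190.21 lb/h.
S11 = 190.21 + 336.54 = 526.75 lb/h.

526.8 lb/h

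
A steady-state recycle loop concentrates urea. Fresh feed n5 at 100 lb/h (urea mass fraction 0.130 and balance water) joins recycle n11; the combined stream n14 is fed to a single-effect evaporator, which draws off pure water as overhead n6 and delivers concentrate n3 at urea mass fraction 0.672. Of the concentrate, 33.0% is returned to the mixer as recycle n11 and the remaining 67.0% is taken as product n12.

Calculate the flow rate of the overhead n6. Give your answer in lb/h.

80.65 lb/h

Overall urea balance (none leaves overhead): urea in fresh feed = urea in product, i.e. 100×0.130 = (1−0.330)·n3·0.672.
n3 = 13/(0.672×0.670) = 28.873 lb/h.
Recycle n11 = 0.330×28.873 = 9.5283 lb/h.
Combined feed n14 = 100 + 9.5283 = 109.53 lb/h.
Overhead n6 = n14 − n3 = 109.53 − 28.873 = 80.655 lb/h.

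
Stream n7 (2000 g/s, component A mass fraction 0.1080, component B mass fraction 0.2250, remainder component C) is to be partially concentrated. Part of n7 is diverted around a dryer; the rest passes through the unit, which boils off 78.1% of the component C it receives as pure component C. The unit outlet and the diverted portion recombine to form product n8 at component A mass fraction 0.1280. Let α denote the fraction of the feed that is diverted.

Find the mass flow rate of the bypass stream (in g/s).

1400 g/s

All 2000×0.108 = 216 g/s of component A reaches n8, so n8 = 216/0.128 = 1687.5 g/s and vapour = 312.5 g/s.
The evaporator receives (1−α)·2000 of feed at 0.667 component C and removes 0.781 of that component C:
0.781×0.667×(1−α)×2000 = 312.5
(1−α) = 312.5/1041.9 = 0.2999;  α = 0.7001.
Bypass flow = 0.7001×2000 = 1400.1 g/s.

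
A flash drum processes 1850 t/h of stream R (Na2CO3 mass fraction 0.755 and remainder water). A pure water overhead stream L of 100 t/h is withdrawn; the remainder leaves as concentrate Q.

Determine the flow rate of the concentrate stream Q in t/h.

Concentrate = 1850 − 100 = 1750 t/h.

1750 t/h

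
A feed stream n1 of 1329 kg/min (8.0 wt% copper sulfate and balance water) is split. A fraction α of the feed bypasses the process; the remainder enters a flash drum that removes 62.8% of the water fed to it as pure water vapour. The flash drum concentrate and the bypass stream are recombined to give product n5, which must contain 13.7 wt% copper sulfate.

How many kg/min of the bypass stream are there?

372 kg/min

All 1329×0.080 = 106.32 kg/min of copper sulfate reaches n5, so n5 = 106.32/0.137 = 776.06 kg/min and vapour = 552.94 kg/min.
The evaporator receives (1−α)·1329 of feed at 0.920 water and removes 0.628 of that water:
0.628×0.920×(1−α)×1329 = 552.94
(1−α) = 552.94/767.84 = 0.7201;  α = 0.2799.
Bypass flow = 0.2799×1329 = 371.96 kg/min.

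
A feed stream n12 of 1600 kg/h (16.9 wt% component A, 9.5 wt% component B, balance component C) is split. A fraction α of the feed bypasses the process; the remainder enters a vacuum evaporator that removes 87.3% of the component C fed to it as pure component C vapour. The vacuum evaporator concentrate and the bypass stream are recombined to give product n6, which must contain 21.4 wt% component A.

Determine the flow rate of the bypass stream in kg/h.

All 1600×0.169 = 270.4 kg/h of component A reaches n6, so n6 = 270.4/0.214 = 1263.6 kg/h and vapour = 336.45 kg/h.
The evaporator receives (1−α)·1600 of feed at 0.736 component C and removes 0.873 of that component C:
0.873×0.736×(1−α)×1600 = 336.45
(1−α) = 336.45/1028 = 0.3273;  α = 0.6727.
Bypass flow = 0.6727×1600 = 1076.4 kg/h.

1076 kg/h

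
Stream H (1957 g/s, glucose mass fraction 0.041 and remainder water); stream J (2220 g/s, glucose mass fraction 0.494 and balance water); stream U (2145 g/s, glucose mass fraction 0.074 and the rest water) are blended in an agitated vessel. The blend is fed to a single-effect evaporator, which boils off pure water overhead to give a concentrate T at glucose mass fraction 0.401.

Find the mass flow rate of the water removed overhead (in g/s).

glucose entering = 1957×0.041 + 2220×0.494 + 2145×0.074 = 1335.6 g/s.
All glucose reports to T, so T = 1335.6/0.401 = 3330.8 g/s.
Total feed = 6322 g/s; overhead = 6322 − 3330.8 = 2991.2 g/s.

2991 g/s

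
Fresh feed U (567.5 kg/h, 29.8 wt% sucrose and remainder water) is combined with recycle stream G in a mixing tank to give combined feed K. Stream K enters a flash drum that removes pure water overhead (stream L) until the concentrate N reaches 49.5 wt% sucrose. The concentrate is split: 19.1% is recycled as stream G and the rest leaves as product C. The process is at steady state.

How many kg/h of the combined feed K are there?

648.2 kg/h

Overall sucrose balance (none leaves overhead): sucrose in fresh feed = sucrose in product, i.e. 567.5×0.298 = (1−0.191)·N·0.495.
N = 169.11/(0.495×0.809) = 422.31 kg/h.
Recycle G = 0.191×422.31 = 80.661 kg/h.
Combined feed K = 567.5 + 80.661 = 648.16 kg/h.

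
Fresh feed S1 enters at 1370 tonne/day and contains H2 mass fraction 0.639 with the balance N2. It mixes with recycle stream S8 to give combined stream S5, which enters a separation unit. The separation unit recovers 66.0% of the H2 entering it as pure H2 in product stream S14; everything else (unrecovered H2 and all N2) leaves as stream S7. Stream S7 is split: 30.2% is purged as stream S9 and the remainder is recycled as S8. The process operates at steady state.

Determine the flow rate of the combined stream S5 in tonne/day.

2785 tonne/day

N2 enters only via S1 and leaves only via the purge: 1370×0.361 = 0.302×(N2 in S7), and the separation unit passes all N2, so N2 in S5 = N2 in S7 = 1637.6 tonne/day.
H2 in S5: m_A = 1370×0.639 + (1−0.302)·(1−0.660)·m_A, so m_A = 875.43/0.7627 = 1147.8 tonne/day.
S5 = 1147.8 + 1637.6 = 2785.5 tonne/day.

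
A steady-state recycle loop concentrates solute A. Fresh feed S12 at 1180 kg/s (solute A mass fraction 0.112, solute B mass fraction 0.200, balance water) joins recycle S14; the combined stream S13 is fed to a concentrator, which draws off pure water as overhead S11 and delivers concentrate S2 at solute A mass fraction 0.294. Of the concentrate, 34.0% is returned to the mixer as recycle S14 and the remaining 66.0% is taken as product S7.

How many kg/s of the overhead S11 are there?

730.5 kg/s

Overall solute A balance (none leaves overhead): solute A in fresh feed = solute A in product, i.e. 1180×0.112 = (1−0.340)·S2·0.294.
S2 = 132.16/(0.294×0.660) = 681.1 kg/s.
Recycle S14 = 0.340×681.1 = 231.57 kg/s.
Combined feed S13 = 1180 + 231.57 = 1411.6 kg/s.
Overhead S11 = S13 − S2 = 1411.6 − 681.1 = 730.48 kg/s.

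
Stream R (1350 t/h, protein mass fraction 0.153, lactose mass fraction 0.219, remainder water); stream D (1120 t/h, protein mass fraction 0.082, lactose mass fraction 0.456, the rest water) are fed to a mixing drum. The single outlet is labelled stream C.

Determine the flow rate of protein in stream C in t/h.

298.4 t/h

protein out = protein in = 1350×0.153 + 1120×0.082 = 298.39 t/h.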